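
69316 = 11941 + 57375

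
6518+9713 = 16231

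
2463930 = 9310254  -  6846324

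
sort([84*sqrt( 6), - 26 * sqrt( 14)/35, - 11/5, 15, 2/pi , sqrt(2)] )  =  [ - 26*sqrt (14 )/35, - 11/5 , 2/pi , sqrt ( 2), 15,84*sqrt(6) ] 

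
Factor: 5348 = 2^2*7^1*191^1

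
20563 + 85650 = 106213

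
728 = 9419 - 8691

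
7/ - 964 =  - 7/964  =  - 0.01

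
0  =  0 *256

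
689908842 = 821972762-132063920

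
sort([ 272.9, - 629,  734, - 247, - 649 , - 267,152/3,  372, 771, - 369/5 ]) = [ - 649,-629, - 267, - 247 , - 369/5,152/3, 272.9,372,  734,  771]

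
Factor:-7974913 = -29^1*47^1*5851^1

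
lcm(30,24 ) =120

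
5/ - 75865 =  -1/15173  =  - 0.00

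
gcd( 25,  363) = 1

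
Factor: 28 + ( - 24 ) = 2^2 = 4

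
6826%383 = 315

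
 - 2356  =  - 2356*1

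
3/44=3/44 = 0.07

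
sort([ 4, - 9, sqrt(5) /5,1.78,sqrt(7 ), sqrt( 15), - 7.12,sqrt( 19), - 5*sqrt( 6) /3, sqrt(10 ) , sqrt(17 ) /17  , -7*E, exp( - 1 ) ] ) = [ - 7*E,-9, -7.12, - 5 *sqrt( 6 ) /3, sqrt( 17 ) /17, exp( - 1), sqrt (5)/5, 1.78  ,  sqrt( 7), sqrt( 10) , sqrt( 15),4 , sqrt ( 19 ) ] 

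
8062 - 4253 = 3809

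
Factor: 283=283^1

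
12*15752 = 189024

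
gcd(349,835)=1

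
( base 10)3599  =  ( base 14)1451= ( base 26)58B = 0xE0F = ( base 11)2782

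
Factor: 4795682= 2^1*101^1*23741^1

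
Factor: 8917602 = 2^1*3^1*1486267^1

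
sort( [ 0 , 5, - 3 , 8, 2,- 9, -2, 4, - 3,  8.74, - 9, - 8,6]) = [ - 9 ,-9, - 8, - 3, - 3, - 2,0,2,4,5, 6, 8,8.74] 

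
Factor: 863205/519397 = 3^1*5^1*7^1*43^( - 1) * 47^( - 1) * 257^ ( - 1 )*8221^1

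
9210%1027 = 994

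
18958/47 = 18958/47 = 403.36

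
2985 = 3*995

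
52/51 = 1 + 1/51= 1.02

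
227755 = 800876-573121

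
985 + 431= 1416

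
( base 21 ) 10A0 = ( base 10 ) 9471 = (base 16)24ff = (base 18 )1b43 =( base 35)7PL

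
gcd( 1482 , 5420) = 2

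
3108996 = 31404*99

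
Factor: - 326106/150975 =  - 2^1 * 3^3*5^( - 2 ) =- 54/25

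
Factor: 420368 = 2^4*13^1 * 43^1*47^1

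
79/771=79/771 = 0.10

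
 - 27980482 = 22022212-50002694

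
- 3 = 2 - 5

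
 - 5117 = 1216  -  6333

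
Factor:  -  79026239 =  - 79026239^1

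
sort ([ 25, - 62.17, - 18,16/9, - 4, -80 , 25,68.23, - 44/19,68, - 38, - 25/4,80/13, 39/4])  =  [ - 80, - 62.17, - 38, - 18, - 25/4,  -  4 , - 44/19,16/9, 80/13,39/4 , 25,  25,68,68.23]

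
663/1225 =663/1225= 0.54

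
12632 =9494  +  3138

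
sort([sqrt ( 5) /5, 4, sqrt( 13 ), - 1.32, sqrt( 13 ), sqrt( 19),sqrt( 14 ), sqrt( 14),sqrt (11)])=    [ - 1.32, sqrt(5 )/5,sqrt( 11 ),sqrt(13 ), sqrt( 13),  sqrt(14),sqrt( 14) , 4, sqrt( 19)] 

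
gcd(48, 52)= 4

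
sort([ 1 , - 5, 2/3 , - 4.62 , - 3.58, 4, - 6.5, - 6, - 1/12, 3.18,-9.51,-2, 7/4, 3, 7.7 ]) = [ - 9.51,-6.5, - 6,-5, - 4.62,-3.58, - 2, - 1/12, 2/3, 1, 7/4, 3, 3.18,4, 7.7 ] 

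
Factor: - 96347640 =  - 2^3*3^1*5^1*53^1*15149^1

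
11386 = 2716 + 8670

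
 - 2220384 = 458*( - 4848 )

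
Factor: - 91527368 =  - 2^3*2389^1*4789^1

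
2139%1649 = 490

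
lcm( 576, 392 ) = 28224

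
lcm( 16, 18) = 144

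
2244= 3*748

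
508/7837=508/7837 = 0.06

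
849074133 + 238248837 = 1087322970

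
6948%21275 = 6948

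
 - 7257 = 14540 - 21797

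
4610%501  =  101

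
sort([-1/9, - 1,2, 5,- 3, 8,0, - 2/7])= [ - 3, - 1, - 2/7, - 1/9,0, 2,5,  8 ] 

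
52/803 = 52/803 = 0.06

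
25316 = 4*6329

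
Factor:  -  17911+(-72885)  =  -2^2 *22699^1 =- 90796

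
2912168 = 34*85652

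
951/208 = 4 + 119/208 = 4.57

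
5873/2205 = 2 + 209/315  =  2.66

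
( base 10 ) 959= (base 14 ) 4C7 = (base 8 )1677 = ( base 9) 1275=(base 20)27J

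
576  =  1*576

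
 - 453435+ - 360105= - 813540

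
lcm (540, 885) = 31860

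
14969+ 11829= 26798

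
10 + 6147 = 6157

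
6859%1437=1111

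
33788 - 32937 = 851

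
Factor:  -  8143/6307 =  - 7^( - 1)*53^( - 1 )*479^1 = - 479/371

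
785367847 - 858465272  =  - 73097425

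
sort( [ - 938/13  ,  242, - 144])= [ - 144,- 938/13,242 ] 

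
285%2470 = 285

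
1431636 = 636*2251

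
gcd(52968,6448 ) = 8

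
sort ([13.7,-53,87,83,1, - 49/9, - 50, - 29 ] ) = [ - 53, - 50, - 29, - 49/9,1,  13.7, 83, 87 ] 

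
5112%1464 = 720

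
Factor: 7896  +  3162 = 2^1*3^1*19^1*97^1 = 11058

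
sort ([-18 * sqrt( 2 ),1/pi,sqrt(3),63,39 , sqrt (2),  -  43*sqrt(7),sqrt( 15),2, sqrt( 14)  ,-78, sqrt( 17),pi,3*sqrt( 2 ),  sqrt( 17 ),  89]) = [-43*sqrt( 7 ), - 78, - 18*sqrt ( 2),1/pi,sqrt( 2), sqrt(3), 2 , pi , sqrt( 14),  sqrt(15),sqrt ( 17), sqrt( 17 ),3* sqrt ( 2),39,63,89 ] 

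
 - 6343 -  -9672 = 3329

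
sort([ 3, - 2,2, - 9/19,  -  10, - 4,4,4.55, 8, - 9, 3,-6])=[ - 10  ,-9,-6,-4, - 2, - 9/19,2,3, 3, 4, 4.55,  8 ] 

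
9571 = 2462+7109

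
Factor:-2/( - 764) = 2^( - 1)*191^( - 1) = 1/382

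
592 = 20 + 572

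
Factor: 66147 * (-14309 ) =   -  946497423 = -3^1*17^1 * 41^1* 349^1*1297^1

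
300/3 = 100  =  100.00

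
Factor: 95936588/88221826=4360754/4010083 = 2^1 * 7^( - 1 )*11^(  -  1)*19^( - 1) * 23^1*47^1*2017^1 * 2741^(  -  1) 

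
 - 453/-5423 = 453/5423 = 0.08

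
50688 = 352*144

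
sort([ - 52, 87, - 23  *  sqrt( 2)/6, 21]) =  [ - 52, - 23*sqrt( 2) /6,21,87]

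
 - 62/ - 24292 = 31/12146=0.00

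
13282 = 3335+9947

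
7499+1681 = 9180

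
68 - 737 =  - 669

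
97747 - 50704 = 47043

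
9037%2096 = 653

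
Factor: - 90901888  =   - 2^7*7^1*11^1*23^1*401^1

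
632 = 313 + 319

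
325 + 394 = 719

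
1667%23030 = 1667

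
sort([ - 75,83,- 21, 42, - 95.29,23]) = [ - 95.29, - 75, - 21,23, 42 , 83]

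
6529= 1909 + 4620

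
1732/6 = 288 + 2/3=288.67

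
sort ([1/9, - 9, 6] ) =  [ - 9,1/9,6 ] 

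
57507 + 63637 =121144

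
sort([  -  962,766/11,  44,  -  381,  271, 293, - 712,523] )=[-962,-712,-381, 44,766/11,  271,293, 523 ]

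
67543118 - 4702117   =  62841001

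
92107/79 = 1165 + 72/79 = 1165.91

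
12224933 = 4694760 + 7530173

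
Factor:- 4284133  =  - 7^1*43^2*331^1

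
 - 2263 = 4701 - 6964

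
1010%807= 203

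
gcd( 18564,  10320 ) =12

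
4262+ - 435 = 3827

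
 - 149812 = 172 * ( - 871)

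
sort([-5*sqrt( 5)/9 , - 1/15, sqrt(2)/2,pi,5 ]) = [ - 5 * sqrt( 5)/9, - 1/15,sqrt( 2)/2,pi, 5] 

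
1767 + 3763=5530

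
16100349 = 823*19563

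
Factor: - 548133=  - 3^1* 182711^1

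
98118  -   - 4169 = 102287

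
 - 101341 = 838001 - 939342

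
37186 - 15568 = 21618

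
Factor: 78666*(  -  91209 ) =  - 7175047194 = - 2^1*3^2*7^1*1873^1*30403^1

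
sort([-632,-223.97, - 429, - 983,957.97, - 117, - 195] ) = [-983,  -  632,-429, - 223.97, - 195, - 117  ,  957.97] 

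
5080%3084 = 1996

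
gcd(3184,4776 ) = 1592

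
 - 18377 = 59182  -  77559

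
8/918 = 4/459 = 0.01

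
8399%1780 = 1279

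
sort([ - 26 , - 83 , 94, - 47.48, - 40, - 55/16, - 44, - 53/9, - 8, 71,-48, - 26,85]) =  [ - 83,- 48,  -  47.48, - 44,  -  40 , - 26 , - 26, - 8, - 53/9, - 55/16, 71, 85,94]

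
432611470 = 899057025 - 466445555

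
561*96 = 53856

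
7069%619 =260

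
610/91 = 6 + 64/91 = 6.70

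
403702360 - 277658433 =126043927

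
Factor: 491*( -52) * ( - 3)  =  76596 = 2^2 *3^1 * 13^1 * 491^1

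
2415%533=283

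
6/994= 3/497 = 0.01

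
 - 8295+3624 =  - 4671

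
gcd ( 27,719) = 1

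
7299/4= 1824+3/4=1824.75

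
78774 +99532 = 178306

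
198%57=27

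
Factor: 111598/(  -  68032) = - 2^(-5)*1063^( - 1 )* 55799^1 = - 55799/34016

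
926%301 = 23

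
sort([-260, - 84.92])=[ - 260, - 84.92]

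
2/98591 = 2/98591 = 0.00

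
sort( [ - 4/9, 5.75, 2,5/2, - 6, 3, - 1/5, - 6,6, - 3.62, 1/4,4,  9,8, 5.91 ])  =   [  -  6,-6 , - 3.62, - 4/9, - 1/5,1/4,2, 5/2,  3, 4,  5.75, 5.91,6, 8, 9 ] 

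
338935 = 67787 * 5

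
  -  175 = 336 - 511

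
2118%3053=2118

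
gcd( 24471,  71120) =1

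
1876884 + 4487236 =6364120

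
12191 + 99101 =111292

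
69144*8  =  553152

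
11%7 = 4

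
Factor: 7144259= 61^1*117119^1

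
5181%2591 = 2590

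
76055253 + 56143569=132198822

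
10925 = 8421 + 2504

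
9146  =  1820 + 7326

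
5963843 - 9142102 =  - 3178259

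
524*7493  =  3926332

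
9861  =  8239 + 1622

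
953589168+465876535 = 1419465703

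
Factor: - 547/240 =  - 2^( - 4 )*3^( - 1 ) * 5^( - 1)*547^1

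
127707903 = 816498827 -688790924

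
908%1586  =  908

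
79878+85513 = 165391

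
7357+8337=15694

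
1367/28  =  48 + 23/28  =  48.82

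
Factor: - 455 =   -  5^1 * 7^1*13^1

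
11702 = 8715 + 2987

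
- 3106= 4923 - 8029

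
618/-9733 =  - 618/9733 = -0.06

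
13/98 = 13/98 = 0.13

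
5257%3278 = 1979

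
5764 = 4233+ 1531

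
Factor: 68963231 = 1361^1*50671^1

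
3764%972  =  848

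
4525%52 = 1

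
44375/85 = 8875/17 = 522.06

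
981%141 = 135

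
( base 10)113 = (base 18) 65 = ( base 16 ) 71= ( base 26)49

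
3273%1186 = 901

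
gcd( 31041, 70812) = 9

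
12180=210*58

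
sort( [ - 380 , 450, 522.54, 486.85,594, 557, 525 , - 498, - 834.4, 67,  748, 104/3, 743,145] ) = [-834.4, - 498, -380, 104/3,67,145, 450,486.85, 522.54,525 , 557,594, 743,748 ] 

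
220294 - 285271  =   - 64977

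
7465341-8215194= - 749853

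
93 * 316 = 29388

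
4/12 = 1/3 = 0.33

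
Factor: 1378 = 2^1*13^1*53^1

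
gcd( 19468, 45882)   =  2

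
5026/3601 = 1 + 1425/3601 = 1.40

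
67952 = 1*67952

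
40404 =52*777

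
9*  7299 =65691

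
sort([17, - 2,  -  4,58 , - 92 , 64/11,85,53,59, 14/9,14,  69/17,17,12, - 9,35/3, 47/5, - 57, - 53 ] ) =[ - 92  , - 57,  -  53,-9, - 4, - 2,14/9 , 69/17,64/11, 47/5,35/3,12,14,17, 17, 53,58,59, 85] 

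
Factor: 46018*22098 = 2^2*3^1*7^1* 19^1*29^1*127^1 * 173^1 = 1016905764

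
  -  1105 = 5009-6114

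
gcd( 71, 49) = 1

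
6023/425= 6023/425 = 14.17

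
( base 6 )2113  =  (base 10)477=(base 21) 11f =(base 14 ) 261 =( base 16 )1dd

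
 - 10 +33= 23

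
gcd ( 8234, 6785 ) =23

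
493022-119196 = 373826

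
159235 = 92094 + 67141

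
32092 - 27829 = 4263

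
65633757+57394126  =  123027883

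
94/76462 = 47/38231=0.00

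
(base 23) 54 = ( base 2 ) 1110111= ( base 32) 3N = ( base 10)119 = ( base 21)5e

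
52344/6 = 8724 =8724.00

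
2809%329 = 177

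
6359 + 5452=11811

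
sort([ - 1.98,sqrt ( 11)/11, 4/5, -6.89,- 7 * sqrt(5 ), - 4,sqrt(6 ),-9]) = [ - 7*sqrt( 5) , - 9, - 6.89, - 4,  -  1.98,sqrt (11) /11, 4/5, sqrt( 6) ] 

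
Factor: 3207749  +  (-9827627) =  - 2^1 * 3^2*367771^1 = - 6619878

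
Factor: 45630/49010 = 3^3*29^( - 1)=27/29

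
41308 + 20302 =61610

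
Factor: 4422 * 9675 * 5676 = 242835456600 = 2^3*3^4*5^2*11^2*43^2*67^1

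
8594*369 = 3171186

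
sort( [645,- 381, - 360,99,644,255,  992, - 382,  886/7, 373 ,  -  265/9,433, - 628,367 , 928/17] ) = [ - 628, - 382, -381, - 360, -265/9,  928/17, 99, 886/7 , 255, 367,373,433,644,  645,992]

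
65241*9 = 587169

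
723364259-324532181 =398832078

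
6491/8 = 811 + 3/8  =  811.38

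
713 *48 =34224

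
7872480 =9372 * 840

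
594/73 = 8 + 10/73 = 8.14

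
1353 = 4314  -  2961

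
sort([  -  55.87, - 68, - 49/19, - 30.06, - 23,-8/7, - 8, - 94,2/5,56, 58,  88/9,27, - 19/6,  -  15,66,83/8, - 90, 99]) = [ - 94,- 90, - 68, - 55.87, - 30.06, - 23, - 15,-8, -19/6,-49/19,-8/7, 2/5,88/9,83/8,27,56, 58,  66,99]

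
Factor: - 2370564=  - 2^2 * 3^2*7^1 * 23^1 * 409^1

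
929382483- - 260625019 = 1190007502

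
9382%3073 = 163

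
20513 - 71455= - 50942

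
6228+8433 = 14661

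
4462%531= 214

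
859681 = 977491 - 117810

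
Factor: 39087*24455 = 955872585 = 3^2*5^1*43^1*67^1 * 73^1*101^1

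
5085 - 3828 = 1257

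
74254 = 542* 137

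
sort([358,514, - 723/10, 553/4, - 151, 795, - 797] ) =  [ - 797,  -  151, - 723/10,553/4,358,514,  795]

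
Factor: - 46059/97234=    - 2^( - 1 )*3^1*13^1* 61^ ( - 1 )* 797^( - 1 )*1181^1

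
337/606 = 337/606 =0.56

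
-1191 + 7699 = 6508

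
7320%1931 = 1527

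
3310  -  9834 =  - 6524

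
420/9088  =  105/2272 = 0.05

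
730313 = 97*7529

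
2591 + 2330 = 4921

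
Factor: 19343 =23^1 * 29^2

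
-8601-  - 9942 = 1341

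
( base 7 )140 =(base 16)4d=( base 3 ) 2212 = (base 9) 85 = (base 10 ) 77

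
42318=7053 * 6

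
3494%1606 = 282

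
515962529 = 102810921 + 413151608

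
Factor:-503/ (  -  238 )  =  2^(  -  1) *7^(  -  1 )*17^( - 1 )*503^1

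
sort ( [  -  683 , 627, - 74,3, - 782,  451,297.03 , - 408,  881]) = [ - 782, - 683, - 408, - 74 , 3, 297.03, 451 , 627,881 ]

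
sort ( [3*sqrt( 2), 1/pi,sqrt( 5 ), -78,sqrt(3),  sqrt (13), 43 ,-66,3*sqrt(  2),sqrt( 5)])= [-78, - 66,1/pi,sqrt ( 3),sqrt( 5 ), sqrt ( 5),sqrt(13 ),3*sqrt(2),3*sqrt(2),43]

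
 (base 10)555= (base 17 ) 1fb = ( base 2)1000101011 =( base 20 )17F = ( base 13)339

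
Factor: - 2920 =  - 2^3*5^1*73^1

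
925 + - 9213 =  -8288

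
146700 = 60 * 2445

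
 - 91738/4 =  - 45869/2 = -22934.50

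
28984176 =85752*338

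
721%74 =55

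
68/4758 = 34/2379  =  0.01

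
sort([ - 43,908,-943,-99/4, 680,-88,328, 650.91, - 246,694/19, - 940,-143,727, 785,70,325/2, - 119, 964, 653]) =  [ - 943, - 940,-246, -143,  -  119,- 88,-43, - 99/4, 694/19, 70, 325/2,328,650.91,  653, 680 , 727,785,908, 964 ] 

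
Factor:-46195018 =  - 2^1*17^1 * 37^1 * 36721^1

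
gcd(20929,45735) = 1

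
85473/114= 749 + 29/38 = 749.76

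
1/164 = 1/164 = 0.01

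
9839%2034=1703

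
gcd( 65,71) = 1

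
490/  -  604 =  - 1  +  57/302  =  - 0.81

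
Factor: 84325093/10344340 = 2^( - 2)*5^( - 1 ) *131^1*517217^ (-1)*643703^1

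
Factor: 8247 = 3^1*2749^1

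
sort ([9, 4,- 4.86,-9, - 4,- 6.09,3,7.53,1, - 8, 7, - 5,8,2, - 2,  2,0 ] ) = [ - 9, - 8, - 6.09, - 5, - 4.86, - 4,-2, 0,1,2,2,3,  4, 7 , 7.53 , 8,  9]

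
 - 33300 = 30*( - 1110)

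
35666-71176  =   - 35510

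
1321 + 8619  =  9940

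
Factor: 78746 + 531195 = 359^1*1699^1=609941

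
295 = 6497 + - 6202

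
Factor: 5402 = 2^1 * 37^1*73^1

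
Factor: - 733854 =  - 2^1*3^1* 11^1* 11119^1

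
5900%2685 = 530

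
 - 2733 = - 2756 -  - 23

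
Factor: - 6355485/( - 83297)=3^2 * 5^1 * 31^ ( - 1 )*2687^( - 1)*141233^1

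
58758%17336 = 6750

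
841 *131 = 110171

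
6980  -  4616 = 2364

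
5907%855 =777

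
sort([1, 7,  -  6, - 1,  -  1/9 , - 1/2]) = [ - 6 , -1, - 1/2, - 1/9, 1,7 ] 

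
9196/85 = 108 +16/85 = 108.19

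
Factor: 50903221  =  50903221^1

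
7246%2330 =256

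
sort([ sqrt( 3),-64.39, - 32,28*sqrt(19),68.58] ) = [-64.39, - 32,sqrt(3 ), 68.58, 28*sqrt ( 19)]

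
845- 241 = 604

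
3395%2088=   1307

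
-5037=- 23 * 219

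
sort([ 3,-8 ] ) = [ - 8, 3 ] 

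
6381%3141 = 99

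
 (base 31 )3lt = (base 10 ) 3563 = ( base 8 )6753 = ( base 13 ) 1811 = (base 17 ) C5A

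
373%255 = 118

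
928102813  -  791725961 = 136376852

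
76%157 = 76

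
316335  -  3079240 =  - 2762905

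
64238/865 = 64238/865= 74.26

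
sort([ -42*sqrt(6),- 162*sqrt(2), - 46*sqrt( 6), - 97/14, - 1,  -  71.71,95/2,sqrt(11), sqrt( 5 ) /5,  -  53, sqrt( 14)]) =[ - 162 * sqrt( 2), -46*sqrt(6), - 42*sqrt( 6), - 71.71,-53, - 97/14, - 1,sqrt( 5)/5,sqrt(11 ), sqrt (14 ),95/2 ] 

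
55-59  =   - 4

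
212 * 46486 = 9855032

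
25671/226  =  113 + 133/226=113.59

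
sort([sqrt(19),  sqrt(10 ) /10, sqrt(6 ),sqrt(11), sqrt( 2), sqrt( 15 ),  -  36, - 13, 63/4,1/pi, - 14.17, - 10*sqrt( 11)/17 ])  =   [ - 36, - 14.17,  -  13, - 10*sqrt(11 ) /17, sqrt( 10 )/10 , 1/pi, sqrt (2),sqrt( 6 ), sqrt(11), sqrt( 15 ), sqrt(19),63/4]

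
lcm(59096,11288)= 1004632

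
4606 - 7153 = - 2547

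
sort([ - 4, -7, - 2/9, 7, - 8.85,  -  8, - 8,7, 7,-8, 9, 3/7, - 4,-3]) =[ - 8.85,  -  8, - 8, - 8, - 7, - 4, - 4 , - 3, - 2/9,  3/7,7,  7, 7  ,  9]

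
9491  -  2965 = 6526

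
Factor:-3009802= -2^1 *37^1*89^1*457^1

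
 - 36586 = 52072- 88658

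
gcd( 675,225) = 225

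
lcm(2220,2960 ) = 8880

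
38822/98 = 2773/7 = 396.14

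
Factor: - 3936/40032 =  - 41/417 = -  3^( - 1)*41^1*139^( - 1)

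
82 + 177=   259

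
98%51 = 47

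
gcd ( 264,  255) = 3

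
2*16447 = 32894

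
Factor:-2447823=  - 3^1*7^1*41^1*2843^1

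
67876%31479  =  4918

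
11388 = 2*5694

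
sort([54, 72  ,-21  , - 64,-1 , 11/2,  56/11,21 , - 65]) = [ - 65, - 64, - 21, - 1,56/11, 11/2,21,54 , 72]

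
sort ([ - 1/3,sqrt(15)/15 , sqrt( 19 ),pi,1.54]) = [ - 1/3, sqrt(15 ) /15 , 1.54, pi, sqrt(19) ]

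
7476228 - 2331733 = 5144495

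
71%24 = 23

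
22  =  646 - 624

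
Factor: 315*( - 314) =- 98910 = - 2^1*3^2*5^1 *7^1 *157^1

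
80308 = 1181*68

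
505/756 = 505/756= 0.67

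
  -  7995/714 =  - 2665/238=- 11.20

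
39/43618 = 39/43618 = 0.00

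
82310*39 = 3210090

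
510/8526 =85/1421 = 0.06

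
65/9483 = 65/9483 = 0.01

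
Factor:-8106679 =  - 7^1*431^1*2687^1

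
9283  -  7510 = 1773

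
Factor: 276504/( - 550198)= -492/979 = - 2^2 *3^1*11^( - 1 )*41^1*89^( - 1 )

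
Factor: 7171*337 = 2416627 = 71^1*101^1*337^1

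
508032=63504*8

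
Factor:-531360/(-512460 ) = 2^3* 3^1 * 13^( - 1 )*41^1*73^( - 1)=984/949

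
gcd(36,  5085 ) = 9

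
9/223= 9/223 = 0.04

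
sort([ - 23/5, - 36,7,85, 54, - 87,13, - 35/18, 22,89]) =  [  -  87, - 36,  -  23/5, - 35/18,7 , 13, 22, 54 , 85, 89] 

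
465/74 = 6+21/74 = 6.28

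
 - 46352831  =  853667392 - 900020223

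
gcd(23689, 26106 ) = 1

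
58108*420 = 24405360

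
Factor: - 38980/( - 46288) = 9745/11572 = 2^( - 2 ) * 5^1*11^ ( - 1 )*263^( - 1 )*1949^1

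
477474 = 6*79579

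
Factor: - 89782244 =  - 2^2*22445561^1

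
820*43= 35260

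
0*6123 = 0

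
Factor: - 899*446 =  - 2^1*29^1*31^1*223^1 = -400954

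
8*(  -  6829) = -54632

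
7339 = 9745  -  2406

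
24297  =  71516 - 47219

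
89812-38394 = 51418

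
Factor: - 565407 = - 3^3*43^1 * 487^1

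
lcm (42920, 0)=0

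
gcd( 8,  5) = 1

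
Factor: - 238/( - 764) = 2^( - 1)*7^1*17^1*191^( - 1 ) = 119/382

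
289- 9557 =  -9268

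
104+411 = 515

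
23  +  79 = 102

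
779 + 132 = 911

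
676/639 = 676/639 = 1.06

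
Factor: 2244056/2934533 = 2^3 *7^( - 1)*67^(-1 )*6257^( - 1 )*280507^1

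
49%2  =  1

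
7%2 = 1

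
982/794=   491/397 = 1.24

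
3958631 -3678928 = 279703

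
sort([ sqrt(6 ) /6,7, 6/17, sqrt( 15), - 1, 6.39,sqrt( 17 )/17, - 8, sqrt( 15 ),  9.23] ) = [  -  8, - 1, sqrt( 17 )/17, 6/17, sqrt(6)/6, sqrt(15 ) , sqrt(15 ), 6.39, 7, 9.23] 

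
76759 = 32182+44577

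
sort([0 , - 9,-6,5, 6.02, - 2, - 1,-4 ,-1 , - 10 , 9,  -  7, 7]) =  [ - 10, - 9, -7,  -  6,  -  4,-2, - 1 , - 1,0,5, 6.02, 7, 9]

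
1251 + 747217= 748468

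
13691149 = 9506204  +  4184945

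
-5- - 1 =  - 4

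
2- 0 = 2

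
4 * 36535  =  146140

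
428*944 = 404032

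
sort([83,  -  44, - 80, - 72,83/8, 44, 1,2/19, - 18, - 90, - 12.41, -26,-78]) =[ - 90, - 80, - 78,-72, - 44, - 26, - 18, - 12.41, 2/19, 1 , 83/8,44,83] 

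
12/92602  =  6/46301= 0.00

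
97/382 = 97/382 = 0.25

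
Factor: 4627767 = 3^1*1542589^1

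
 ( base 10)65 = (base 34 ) 1v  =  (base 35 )1U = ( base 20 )35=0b1000001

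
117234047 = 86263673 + 30970374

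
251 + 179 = 430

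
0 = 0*47030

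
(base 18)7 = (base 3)21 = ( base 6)11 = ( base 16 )7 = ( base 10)7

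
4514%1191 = 941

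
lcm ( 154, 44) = 308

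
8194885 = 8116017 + 78868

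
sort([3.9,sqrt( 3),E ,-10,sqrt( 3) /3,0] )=[ - 10,0,sqrt( 3) /3,sqrt( 3 ),  E,3.9] 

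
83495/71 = 83495/71 = 1175.99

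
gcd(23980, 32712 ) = 4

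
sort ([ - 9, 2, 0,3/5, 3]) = [ - 9,0,3/5, 2,3]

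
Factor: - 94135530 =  - 2^1*3^1*5^1*31^1 * 101221^1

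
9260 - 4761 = 4499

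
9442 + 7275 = 16717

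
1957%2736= 1957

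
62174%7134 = 5102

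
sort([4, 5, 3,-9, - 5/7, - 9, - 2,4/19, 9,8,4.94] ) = [ - 9, - 9,-2, - 5/7, 4/19,3, 4,4.94 , 5, 8, 9]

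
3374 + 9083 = 12457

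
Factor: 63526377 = 3^1*1987^1  *  10657^1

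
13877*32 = 444064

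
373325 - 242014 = 131311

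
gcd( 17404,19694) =458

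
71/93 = 71/93 = 0.76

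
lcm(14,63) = 126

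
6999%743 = 312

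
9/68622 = 3/22874=0.00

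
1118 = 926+192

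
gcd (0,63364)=63364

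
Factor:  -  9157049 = -11^1 * 223^1 * 3733^1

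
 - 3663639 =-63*58153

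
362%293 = 69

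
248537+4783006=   5031543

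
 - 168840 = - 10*16884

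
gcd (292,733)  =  1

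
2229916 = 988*2257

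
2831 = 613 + 2218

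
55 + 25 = 80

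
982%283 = 133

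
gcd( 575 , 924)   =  1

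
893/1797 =893/1797 = 0.50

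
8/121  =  8/121 = 0.07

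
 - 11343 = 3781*( - 3) 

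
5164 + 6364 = 11528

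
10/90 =1/9= 0.11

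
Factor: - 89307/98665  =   - 3^2*5^( - 1)*7^ (-1 )*2819^( - 1)*9923^1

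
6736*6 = 40416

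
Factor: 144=2^4*3^2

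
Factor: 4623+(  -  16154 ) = -13^1*887^1=- 11531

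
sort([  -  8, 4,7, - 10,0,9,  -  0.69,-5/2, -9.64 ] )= [ - 10, - 9.64 , - 8, - 5/2, - 0.69,0, 4 , 7,9]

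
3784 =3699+85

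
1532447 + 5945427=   7477874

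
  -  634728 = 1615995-2250723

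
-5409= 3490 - 8899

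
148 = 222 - 74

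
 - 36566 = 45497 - 82063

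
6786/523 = 12 + 510/523 = 12.98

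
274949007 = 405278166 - 130329159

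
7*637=4459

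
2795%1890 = 905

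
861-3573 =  - 2712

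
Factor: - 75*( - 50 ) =3750 = 2^1*3^1 * 5^4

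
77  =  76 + 1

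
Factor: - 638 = -2^1*11^1 * 29^1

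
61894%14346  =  4510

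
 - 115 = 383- 498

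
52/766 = 26/383 = 0.07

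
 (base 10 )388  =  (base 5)3023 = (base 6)1444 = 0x184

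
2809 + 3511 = 6320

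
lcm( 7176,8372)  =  50232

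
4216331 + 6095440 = 10311771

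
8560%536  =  520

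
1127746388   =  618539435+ 509206953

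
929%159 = 134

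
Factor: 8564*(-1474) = -12623336 = - 2^3*11^1*67^1*2141^1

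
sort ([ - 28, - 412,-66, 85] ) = [ - 412,-66, - 28 , 85 ] 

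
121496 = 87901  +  33595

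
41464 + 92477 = 133941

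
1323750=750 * 1765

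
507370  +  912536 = 1419906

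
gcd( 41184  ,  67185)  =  9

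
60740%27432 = 5876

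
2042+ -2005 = 37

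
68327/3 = 22775 + 2/3  =  22775.67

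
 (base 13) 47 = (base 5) 214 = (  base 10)59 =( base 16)3B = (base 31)1S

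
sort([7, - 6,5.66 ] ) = [ - 6, 5.66, 7 ]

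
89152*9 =802368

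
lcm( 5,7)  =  35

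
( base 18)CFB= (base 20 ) A89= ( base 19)BA8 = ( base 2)1000001001001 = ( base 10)4169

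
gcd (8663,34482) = 1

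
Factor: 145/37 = 5^1* 29^1*37^(  -  1)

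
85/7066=85/7066=0.01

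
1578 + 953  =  2531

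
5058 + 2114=7172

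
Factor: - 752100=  - 2^2*3^1 *5^2 * 23^1*109^1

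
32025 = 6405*5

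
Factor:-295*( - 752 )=2^4*5^1 * 47^1*59^1 =221840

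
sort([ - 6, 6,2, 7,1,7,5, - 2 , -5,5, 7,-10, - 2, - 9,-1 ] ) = [-10, - 9, - 6,- 5, - 2,-2,-1, 1, 2,5,5,6,7, 7, 7 ] 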